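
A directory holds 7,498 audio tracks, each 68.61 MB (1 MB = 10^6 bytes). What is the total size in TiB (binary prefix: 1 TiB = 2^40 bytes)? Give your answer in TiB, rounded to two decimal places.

0.47 TiB

Total = 7,498 × 68.61 MB = 514437.78 MB
= 514437.78 × 1,000,000 bytes = 514,437,780,000 bytes
1 TiB = 1,099,511,627,776 bytes
514,437,780,000 / 1,099,511,627,776 = 0.47 TiB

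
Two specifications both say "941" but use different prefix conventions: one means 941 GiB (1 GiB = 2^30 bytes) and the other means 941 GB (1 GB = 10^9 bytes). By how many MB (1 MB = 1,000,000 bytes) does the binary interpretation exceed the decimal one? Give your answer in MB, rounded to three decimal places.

941 GiB = 941 × 1,073,741,824 = 1,010,391,056,384 bytes
941 GB = 941 × 1,000,000,000 = 941,000,000,000 bytes
difference = 69,391,056,384 bytes
69,391,056,384 / 1,000,000 = 69,391.056 MB

69,391.056 MB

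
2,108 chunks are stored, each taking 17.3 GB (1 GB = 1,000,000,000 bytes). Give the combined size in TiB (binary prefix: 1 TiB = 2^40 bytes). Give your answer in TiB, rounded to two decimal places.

Total = 2,108 × 17.3 GB = 36468.4 GB
= 36468.4 × 1,000,000,000 bytes = 36,468,400,000,000 bytes
1 TiB = 1,099,511,627,776 bytes
36,468,400,000,000 / 1,099,511,627,776 = 33.17 TiB

33.17 TiB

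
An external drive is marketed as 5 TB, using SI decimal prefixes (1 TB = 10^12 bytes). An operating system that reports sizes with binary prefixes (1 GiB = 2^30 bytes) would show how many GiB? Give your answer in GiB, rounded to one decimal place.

4,656.6 GiB

5 TB = 5 × 10^12 bytes = 5,000,000,000,000 bytes
1 GiB = 1,073,741,824 bytes
5,000,000,000,000 / 1,073,741,824 = 4,656.6 GiB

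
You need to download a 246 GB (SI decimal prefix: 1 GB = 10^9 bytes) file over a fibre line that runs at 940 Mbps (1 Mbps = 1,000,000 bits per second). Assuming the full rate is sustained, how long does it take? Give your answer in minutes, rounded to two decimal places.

246 GB = 246,000,000,000 bytes = 1,968,000,000,000 bits
940 Mbps = 940,000,000 bits/s
time = 1,968,000,000,000 / 940,000,000 = 2,093.617 s
2,093.617 s / 60 = 34.89 minutes

34.89 minutes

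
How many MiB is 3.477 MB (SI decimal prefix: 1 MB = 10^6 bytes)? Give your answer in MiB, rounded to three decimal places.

3.477 MB = 3.477 × 10^6 bytes = 3,477,000 bytes
1 MiB = 2^20 bytes = 1,048,576 bytes
3,477,000 / 1,048,576 = 3.316 MiB

3.316 MiB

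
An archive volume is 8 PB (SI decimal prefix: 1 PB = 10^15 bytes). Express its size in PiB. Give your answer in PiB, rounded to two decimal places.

7.11 PiB

8 PB × 1,000,000,000,000,000 bytes/PB = 8,000,000,000,000,000 bytes
1 PiB = 2^50 bytes = 1,125,899,906,842,624 bytes
8,000,000,000,000,000 / 1,125,899,906,842,624 = 7.11 PiB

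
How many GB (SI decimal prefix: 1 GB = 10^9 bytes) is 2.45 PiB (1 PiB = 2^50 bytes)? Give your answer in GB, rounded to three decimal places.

2.45 PiB = 2.45 × 2^50 bytes = 2,758,454,771,764,428.8 bytes
1 GB = 10^9 bytes = 1,000,000,000 bytes
2,758,454,771,764,428.8 / 1,000,000,000 = 2,758,454.772 GB

2,758,454.772 GB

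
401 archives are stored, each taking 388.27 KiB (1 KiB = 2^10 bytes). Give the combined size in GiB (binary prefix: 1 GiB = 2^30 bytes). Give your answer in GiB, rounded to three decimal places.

Total = 401 × 388.27 KiB = 155696.27 KiB
= 155696.27 × 1,024 bytes = 159,432,980.48 bytes
1 GiB = 1,073,741,824 bytes
159,432,980.48 / 1,073,741,824 = 0.148 GiB

0.148 GiB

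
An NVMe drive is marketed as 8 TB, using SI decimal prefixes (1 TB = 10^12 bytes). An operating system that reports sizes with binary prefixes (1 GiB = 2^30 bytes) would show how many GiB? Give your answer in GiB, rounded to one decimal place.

8 TB = 8 × 10^12 bytes = 8,000,000,000,000 bytes
1 GiB = 1,073,741,824 bytes
8,000,000,000,000 / 1,073,741,824 = 7,450.6 GiB

7,450.6 GiB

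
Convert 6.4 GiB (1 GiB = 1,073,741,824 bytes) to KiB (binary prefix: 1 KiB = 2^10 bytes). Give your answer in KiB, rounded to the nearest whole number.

6.4 GiB × 1,073,741,824 bytes/GiB = 6,871,947,673.6 bytes
1 KiB = 2^10 bytes = 1,024 bytes
6,871,947,673.6 / 1,024 = 6,710,886 KiB

6,710,886 KiB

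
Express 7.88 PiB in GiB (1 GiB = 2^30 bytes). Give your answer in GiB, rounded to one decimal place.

7.88 PiB = 7.88 × 2^50 bytes = 8,872,091,265,919,877.12 bytes
1 GiB = 2^30 bytes = 1,073,741,824 bytes
8,872,091,265,919,877.12 / 1,073,741,824 = 8,262,778.9 GiB

8,262,778.9 GiB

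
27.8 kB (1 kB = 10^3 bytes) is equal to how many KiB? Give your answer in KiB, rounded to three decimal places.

27.148 KiB

27.8 kB = 27.8 × 10^3 bytes = 27,800 bytes
1 KiB = 1,024 bytes
27,800 / 1,024 = 27.148 KiB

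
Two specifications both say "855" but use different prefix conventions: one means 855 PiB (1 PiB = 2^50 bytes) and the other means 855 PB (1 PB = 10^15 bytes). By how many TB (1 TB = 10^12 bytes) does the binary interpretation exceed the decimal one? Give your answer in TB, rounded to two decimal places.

107,644.42 TB

855 PiB = 855 × 1,125,899,906,842,624 = 962,644,420,350,443,520 bytes
855 PB = 855 × 1,000,000,000,000,000 = 855,000,000,000,000,000 bytes
difference = 107,644,420,350,443,520 bytes
107,644,420,350,443,520 / 1,000,000,000,000 = 107,644.42 TB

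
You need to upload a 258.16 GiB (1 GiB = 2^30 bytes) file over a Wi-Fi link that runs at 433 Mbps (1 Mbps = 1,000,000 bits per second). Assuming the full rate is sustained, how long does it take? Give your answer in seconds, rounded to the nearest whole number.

258.16 GiB = 277,197,189,283.84 bytes = 2,217,577,514,270.72 bits
433 Mbps = 433,000,000 bits/s
time = 2,217,577,514,270.72 / 433,000,000 = 5,121 s

5,121 seconds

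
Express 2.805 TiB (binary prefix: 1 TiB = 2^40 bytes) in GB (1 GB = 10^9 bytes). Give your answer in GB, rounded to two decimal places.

3,084.13 GB

2.805 TiB × 1,099,511,627,776 bytes/TiB = 3,084,130,115,911.68 bytes
1 GB = 1,000,000,000 bytes
3,084,130,115,911.68 / 1,000,000,000 = 3,084.13 GB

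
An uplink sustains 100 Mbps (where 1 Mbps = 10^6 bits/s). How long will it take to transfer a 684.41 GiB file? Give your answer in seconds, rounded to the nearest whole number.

58,790 seconds

684.41 GiB = 734,879,641,763.84 bytes = 5,879,037,134,110.72 bits
100 Mbps = 100,000,000 bits/s
time = 5,879,037,134,110.72 / 100,000,000 = 58,790 s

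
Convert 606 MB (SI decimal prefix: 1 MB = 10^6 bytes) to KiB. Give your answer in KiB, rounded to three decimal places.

606 MB = 606 × 10^6 bytes = 606,000,000 bytes
1 KiB = 1,024 bytes
606,000,000 / 1,024 = 591,796.875 KiB

591,796.875 KiB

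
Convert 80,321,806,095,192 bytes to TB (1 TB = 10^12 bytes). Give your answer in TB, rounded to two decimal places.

80,321,806,095,192 bytes given.
1 TB = 1,000,000,000,000 bytes
80,321,806,095,192 / 1,000,000,000,000 = 80.32 TB

80.32 TB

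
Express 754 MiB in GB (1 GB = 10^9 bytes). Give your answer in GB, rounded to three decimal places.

754 MiB × 1,048,576 bytes/MiB = 790,626,304 bytes
1 GB = 10^9 bytes = 1,000,000,000 bytes
790,626,304 / 1,000,000,000 = 0.791 GB

0.791 GB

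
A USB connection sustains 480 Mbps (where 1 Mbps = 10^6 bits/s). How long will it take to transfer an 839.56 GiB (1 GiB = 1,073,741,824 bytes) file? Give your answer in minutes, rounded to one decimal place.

250.4 minutes

839.56 GiB = 901,470,685,757.44 bytes = 7,211,765,486,059.52 bits
480 Mbps = 480,000,000 bits/s
time = 7,211,765,486,059.52 / 480,000,000 = 15,024.51 s
15,024.51 s / 60 = 250.4 minutes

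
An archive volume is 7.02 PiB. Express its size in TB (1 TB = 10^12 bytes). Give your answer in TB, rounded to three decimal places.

7,903.817 TB

7.02 PiB × 1,125,899,906,842,624 bytes/PiB = 7,903,817,346,035,220.48 bytes
1 TB = 1,000,000,000,000 bytes
7,903,817,346,035,220.48 / 1,000,000,000,000 = 7,903.817 TB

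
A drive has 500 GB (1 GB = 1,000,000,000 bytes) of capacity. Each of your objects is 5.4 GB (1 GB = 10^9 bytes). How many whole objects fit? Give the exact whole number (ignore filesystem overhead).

Capacity: 500 GB = 500,000,000,000 bytes
Per item: 5.4 GB = 5,400,000,000 bytes
⌊500,000,000,000 / 5,400,000,000⌋ = 92

92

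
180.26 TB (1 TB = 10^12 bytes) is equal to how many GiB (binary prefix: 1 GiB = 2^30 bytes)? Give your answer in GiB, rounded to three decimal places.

180.26 TB = 180.26 × 10^12 bytes = 180,260,000,000,000 bytes
1 GiB = 2^30 bytes = 1,073,741,824 bytes
180,260,000,000,000 / 1,073,741,824 = 167,880.207 GiB

167,880.207 GiB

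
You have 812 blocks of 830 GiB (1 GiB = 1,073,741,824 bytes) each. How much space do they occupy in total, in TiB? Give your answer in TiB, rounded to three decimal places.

Total = 812 × 830 GiB = 673,960 GiB
= 673,960 × 1,073,741,824 bytes = 723,659,039,703,040 bytes
1 TiB = 1,099,511,627,776 bytes
723,659,039,703,040 / 1,099,511,627,776 = 658.164 TiB

658.164 TiB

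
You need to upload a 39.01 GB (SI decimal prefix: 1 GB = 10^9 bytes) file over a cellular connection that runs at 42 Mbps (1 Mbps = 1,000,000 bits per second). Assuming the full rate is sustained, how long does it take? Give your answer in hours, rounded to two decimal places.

39.01 GB = 39,010,000,000 bytes = 312,080,000,000 bits
42 Mbps = 42,000,000 bits/s
time = 312,080,000,000 / 42,000,000 = 7,430.4762 s
7,430.4762 s / 3600 = 2.06 hours

2.06 hours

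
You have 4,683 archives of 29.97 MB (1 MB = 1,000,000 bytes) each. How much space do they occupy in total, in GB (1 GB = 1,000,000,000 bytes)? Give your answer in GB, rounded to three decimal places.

140.350 GB

Total = 4,683 × 29.97 MB = 140349.51 MB
= 140349.51 × 1,000,000 bytes = 140,349,510,000 bytes
1 GB = 1,000,000,000 bytes
140,349,510,000 / 1,000,000,000 = 140.350 GB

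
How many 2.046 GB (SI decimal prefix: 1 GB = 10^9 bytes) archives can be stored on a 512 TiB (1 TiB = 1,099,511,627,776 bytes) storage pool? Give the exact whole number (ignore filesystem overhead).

Capacity: 512 TiB = 562,949,953,421,312 bytes
Per item: 2.046 GB = 2,046,000,000 bytes
⌊562,949,953,421,312 / 2,046,000,000⌋ = 275,146

275,146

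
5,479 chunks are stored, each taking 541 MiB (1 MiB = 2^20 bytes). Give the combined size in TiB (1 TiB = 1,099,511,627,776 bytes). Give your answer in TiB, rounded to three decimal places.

2.827 TiB

Total = 5,479 × 541 MiB = 2,964,139 MiB
= 2,964,139 × 1,048,576 bytes = 3,108,125,016,064 bytes
1 TiB = 1,099,511,627,776 bytes
3,108,125,016,064 / 1,099,511,627,776 = 2.827 TiB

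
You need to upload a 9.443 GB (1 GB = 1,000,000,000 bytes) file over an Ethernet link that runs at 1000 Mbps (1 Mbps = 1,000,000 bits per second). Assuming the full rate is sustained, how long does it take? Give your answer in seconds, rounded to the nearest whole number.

9.443 GB = 9,443,000,000 bytes = 75,544,000,000 bits
1000 Mbps = 1,000,000,000 bits/s
time = 75,544,000,000 / 1,000,000,000 = 76 s

76 seconds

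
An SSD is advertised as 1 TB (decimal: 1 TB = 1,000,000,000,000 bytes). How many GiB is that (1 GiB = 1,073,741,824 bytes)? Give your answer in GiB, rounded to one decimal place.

931.3 GiB

1 TB = 1 × 10^12 bytes = 1,000,000,000,000 bytes
1 GiB = 2^30 bytes = 1,073,741,824 bytes
1,000,000,000,000 / 1,073,741,824 = 931.3 GiB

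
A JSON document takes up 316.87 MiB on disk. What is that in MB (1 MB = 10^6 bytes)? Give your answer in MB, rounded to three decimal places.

316.87 MiB = 316.87 × 2^20 bytes = 332,262,277.12 bytes
1 MB = 1,000,000 bytes
332,262,277.12 / 1,000,000 = 332.262 MB

332.262 MB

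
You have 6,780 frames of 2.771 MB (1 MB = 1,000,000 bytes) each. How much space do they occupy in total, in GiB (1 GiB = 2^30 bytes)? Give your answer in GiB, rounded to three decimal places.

Total = 6,780 × 2.771 MB = 18787.38 MB
= 18787.38 × 1,000,000 bytes = 18,787,380,000 bytes
1 GiB = 1,073,741,824 bytes
18,787,380,000 / 1,073,741,824 = 17.497 GiB

17.497 GiB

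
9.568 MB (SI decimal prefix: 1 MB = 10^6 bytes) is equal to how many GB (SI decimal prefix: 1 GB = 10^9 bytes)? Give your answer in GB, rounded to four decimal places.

9.568 MB × 1,000,000 bytes/MB = 9,568,000 bytes
1 GB = 10^9 bytes = 1,000,000,000 bytes
9,568,000 / 1,000,000,000 = 0.0096 GB

0.0096 GB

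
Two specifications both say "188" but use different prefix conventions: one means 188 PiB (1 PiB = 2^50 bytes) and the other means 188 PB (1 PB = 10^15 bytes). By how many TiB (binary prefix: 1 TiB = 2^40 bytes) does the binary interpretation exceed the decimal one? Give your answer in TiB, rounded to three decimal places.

188 PiB = 188 × 1,125,899,906,842,624 = 211,669,182,486,413,312 bytes
188 PB = 188 × 1,000,000,000,000,000 = 188,000,000,000,000,000 bytes
difference = 23,669,182,486,413,312 bytes
23,669,182,486,413,312 / 1,099,511,627,776 = 21,526.996 TiB

21,526.996 TiB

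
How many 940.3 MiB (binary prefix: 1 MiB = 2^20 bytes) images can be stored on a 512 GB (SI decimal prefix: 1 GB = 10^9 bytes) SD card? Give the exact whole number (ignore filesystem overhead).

519

Capacity: 512 GB = 512,000,000,000 bytes
Per item: 940.3 MiB = 985,976,012.8 bytes
⌊512,000,000,000 / 985,976,012.8⌋ = 519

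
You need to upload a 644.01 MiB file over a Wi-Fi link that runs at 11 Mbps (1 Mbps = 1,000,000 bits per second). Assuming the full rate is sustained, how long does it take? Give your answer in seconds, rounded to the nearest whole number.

644.01 MiB = 675,293,429.76 bytes = 5,402,347,438.08 bits
11 Mbps = 11,000,000 bits/s
time = 5,402,347,438.08 / 11,000,000 = 491 s

491 seconds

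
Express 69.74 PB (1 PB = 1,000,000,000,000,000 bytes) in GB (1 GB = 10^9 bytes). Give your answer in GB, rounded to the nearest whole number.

69.74 PB × 1,000,000,000,000,000 bytes/PB = 69,740,000,000,000,000 bytes
1 GB = 10^9 bytes = 1,000,000,000 bytes
69,740,000,000,000,000 / 1,000,000,000 = 69,740,000 GB

69,740,000 GB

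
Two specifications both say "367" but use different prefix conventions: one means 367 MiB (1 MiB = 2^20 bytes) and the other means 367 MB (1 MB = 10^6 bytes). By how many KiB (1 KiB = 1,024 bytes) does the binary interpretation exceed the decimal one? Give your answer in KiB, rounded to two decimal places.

367 MiB = 367 × 1,048,576 = 384,827,392 bytes
367 MB = 367 × 1,000,000 = 367,000,000 bytes
difference = 17,827,392 bytes
17,827,392 / 1,024 = 17,409.56 KiB

17,409.56 KiB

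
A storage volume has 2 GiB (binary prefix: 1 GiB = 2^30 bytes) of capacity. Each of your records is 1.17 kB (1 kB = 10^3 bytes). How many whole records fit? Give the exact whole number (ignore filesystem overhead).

Capacity: 2 GiB = 2,147,483,648 bytes
Per item: 1.17 kB = 1,170 bytes
⌊2,147,483,648 / 1,170⌋ = 1,835,456

1,835,456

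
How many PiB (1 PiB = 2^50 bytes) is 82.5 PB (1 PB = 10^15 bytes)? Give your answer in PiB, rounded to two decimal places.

73.27 PiB

82.5 PB = 82.5 × 10^15 bytes = 82,500,000,000,000,000 bytes
1 PiB = 1,125,899,906,842,624 bytes
82,500,000,000,000,000 / 1,125,899,906,842,624 = 73.27 PiB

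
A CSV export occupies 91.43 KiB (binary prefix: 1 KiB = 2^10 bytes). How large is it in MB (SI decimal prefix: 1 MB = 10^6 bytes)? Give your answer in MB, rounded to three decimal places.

91.43 KiB = 91.43 × 2^10 bytes = 93,624.32 bytes
1 MB = 10^6 bytes = 1,000,000 bytes
93,624.32 / 1,000,000 = 0.094 MB

0.094 MB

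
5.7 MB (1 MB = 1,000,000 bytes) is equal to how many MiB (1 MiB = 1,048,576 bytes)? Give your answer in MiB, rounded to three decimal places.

5.7 MB = 5.7 × 10^6 bytes = 5,700,000 bytes
1 MiB = 2^20 bytes = 1,048,576 bytes
5,700,000 / 1,048,576 = 5.436 MiB

5.436 MiB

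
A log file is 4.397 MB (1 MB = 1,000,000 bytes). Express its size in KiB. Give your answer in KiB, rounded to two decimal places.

4.397 MB = 4.397 × 10^6 bytes = 4,397,000 bytes
1 KiB = 2^10 bytes = 1,024 bytes
4,397,000 / 1,024 = 4,293.95 KiB

4,293.95 KiB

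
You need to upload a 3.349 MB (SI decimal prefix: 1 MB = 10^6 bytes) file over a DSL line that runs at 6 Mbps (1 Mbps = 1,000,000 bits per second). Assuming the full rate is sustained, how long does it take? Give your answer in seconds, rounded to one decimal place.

4.5 seconds

3.349 MB = 3,349,000 bytes = 26,792,000 bits
6 Mbps = 6,000,000 bits/s
time = 26,792,000 / 6,000,000 = 4.5 s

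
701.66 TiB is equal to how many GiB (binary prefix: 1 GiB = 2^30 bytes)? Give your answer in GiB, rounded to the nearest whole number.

718,500 GiB

701.66 TiB × 1,099,511,627,776 bytes/TiB = 771,483,328,745,308.16 bytes
1 GiB = 2^30 bytes = 1,073,741,824 bytes
771,483,328,745,308.16 / 1,073,741,824 = 718,500 GiB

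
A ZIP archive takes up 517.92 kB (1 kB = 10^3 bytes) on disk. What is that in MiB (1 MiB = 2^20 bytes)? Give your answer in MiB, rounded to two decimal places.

0.49 MiB

517.92 kB = 517.92 × 10^3 bytes = 517,920 bytes
1 MiB = 1,048,576 bytes
517,920 / 1,048,576 = 0.49 MiB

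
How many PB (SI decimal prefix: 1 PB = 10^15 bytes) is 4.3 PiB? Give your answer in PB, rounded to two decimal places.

4.3 PiB = 4.3 × 2^50 bytes = 4,841,369,599,423,283.2 bytes
1 PB = 1,000,000,000,000,000 bytes
4,841,369,599,423,283.2 / 1,000,000,000,000,000 = 4.84 PB

4.84 PB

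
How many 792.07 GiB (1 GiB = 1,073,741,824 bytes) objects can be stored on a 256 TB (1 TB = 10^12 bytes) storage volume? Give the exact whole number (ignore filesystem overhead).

Capacity: 256 TB = 256,000,000,000,000 bytes
Per item: 792.07 GiB = 850,478,686,535.68 bytes
⌊256,000,000,000,000 / 850,478,686,535.68⌋ = 301

301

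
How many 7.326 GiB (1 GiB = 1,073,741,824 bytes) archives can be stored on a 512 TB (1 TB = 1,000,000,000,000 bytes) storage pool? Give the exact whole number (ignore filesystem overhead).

Capacity: 512 TB = 512,000,000,000,000 bytes
Per item: 7.326 GiB = 7,866,232,602.624 bytes
⌊512,000,000,000,000 / 7,866,232,602.624⌋ = 65,088

65,088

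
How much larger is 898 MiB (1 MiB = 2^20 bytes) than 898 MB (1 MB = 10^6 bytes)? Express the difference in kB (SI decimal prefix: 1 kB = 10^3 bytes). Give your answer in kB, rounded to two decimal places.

898 MiB = 898 × 1,048,576 = 941,621,248 bytes
898 MB = 898 × 1,000,000 = 898,000,000 bytes
difference = 43,621,248 bytes
43,621,248 / 1,000 = 43,621.25 kB

43,621.25 kB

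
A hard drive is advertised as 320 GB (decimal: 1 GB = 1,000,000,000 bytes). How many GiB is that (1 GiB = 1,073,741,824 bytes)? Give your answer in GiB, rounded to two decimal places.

298.02 GiB

320 GB = 320 × 10^9 bytes = 320,000,000,000 bytes
1 GiB = 1,073,741,824 bytes
320,000,000,000 / 1,073,741,824 = 298.02 GiB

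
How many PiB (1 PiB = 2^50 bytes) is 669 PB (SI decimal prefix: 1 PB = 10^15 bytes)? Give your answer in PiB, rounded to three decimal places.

669 PB = 669 × 10^15 bytes = 669,000,000,000,000,000 bytes
1 PiB = 2^50 bytes = 1,125,899,906,842,624 bytes
669,000,000,000,000,000 / 1,125,899,906,842,624 = 594.191 PiB

594.191 PiB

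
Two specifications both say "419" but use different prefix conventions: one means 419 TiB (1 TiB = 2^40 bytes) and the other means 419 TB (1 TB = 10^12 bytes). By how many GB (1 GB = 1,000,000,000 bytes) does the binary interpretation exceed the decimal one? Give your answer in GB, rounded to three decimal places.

419 TiB = 419 × 1,099,511,627,776 = 460,695,372,038,144 bytes
419 TB = 419 × 1,000,000,000,000 = 419,000,000,000,000 bytes
difference = 41,695,372,038,144 bytes
41,695,372,038,144 / 1,000,000,000 = 41,695.372 GB

41,695.372 GB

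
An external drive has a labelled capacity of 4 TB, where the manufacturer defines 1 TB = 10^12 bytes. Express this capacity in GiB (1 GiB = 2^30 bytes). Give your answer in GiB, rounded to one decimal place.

3,725.3 GiB

4 TB = 4 × 10^12 bytes = 4,000,000,000,000 bytes
1 GiB = 2^30 bytes = 1,073,741,824 bytes
4,000,000,000,000 / 1,073,741,824 = 3,725.3 GiB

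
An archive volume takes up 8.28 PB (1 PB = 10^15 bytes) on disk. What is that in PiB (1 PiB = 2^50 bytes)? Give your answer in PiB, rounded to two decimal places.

8.28 PB = 8.28 × 10^15 bytes = 8,280,000,000,000,000 bytes
1 PiB = 2^50 bytes = 1,125,899,906,842,624 bytes
8,280,000,000,000,000 / 1,125,899,906,842,624 = 7.35 PiB

7.35 PiB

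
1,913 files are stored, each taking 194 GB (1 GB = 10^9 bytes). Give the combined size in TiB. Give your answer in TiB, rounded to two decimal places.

Total = 1,913 × 194 GB = 371,122 GB
= 371,122 × 1,000,000,000 bytes = 371,122,000,000,000 bytes
1 TiB = 1,099,511,627,776 bytes
371,122,000,000,000 / 1,099,511,627,776 = 337.53 TiB

337.53 TiB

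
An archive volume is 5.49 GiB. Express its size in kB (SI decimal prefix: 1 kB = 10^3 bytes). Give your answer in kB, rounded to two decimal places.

5.49 GiB × 1,073,741,824 bytes/GiB = 5,894,842,613.76 bytes
1 kB = 1,000 bytes
5,894,842,613.76 / 1,000 = 5,894,842.61 kB

5,894,842.61 kB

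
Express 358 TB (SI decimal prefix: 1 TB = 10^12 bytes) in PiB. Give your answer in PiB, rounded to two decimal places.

0.32 PiB

358 TB = 358 × 10^12 bytes = 358,000,000,000,000 bytes
1 PiB = 1,125,899,906,842,624 bytes
358,000,000,000,000 / 1,125,899,906,842,624 = 0.32 PiB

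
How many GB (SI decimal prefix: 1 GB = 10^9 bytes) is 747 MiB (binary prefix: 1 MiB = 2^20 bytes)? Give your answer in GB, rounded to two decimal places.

0.78 GB

747 MiB = 747 × 2^20 bytes = 783,286,272 bytes
1 GB = 10^9 bytes = 1,000,000,000 bytes
783,286,272 / 1,000,000,000 = 0.78 GB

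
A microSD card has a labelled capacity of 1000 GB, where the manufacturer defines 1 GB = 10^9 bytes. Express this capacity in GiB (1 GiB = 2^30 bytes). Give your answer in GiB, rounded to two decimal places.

1000 GB × 1,000,000,000 bytes/GB = 1,000,000,000,000 bytes
1 GiB = 2^30 bytes = 1,073,741,824 bytes
1,000,000,000,000 / 1,073,741,824 = 931.32 GiB

931.32 GiB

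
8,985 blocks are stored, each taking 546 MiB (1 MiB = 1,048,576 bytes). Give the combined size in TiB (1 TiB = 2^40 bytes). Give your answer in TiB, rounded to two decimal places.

Total = 8,985 × 546 MiB = 4,905,810 MiB
= 4,905,810 × 1,048,576 bytes = 5,144,114,626,560 bytes
1 TiB = 1,099,511,627,776 bytes
5,144,114,626,560 / 1,099,511,627,776 = 4.68 TiB

4.68 TiB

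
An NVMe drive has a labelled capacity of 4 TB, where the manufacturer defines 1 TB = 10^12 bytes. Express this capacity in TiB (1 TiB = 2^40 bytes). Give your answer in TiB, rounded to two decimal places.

4 TB = 4 × 10^12 bytes = 4,000,000,000,000 bytes
1 TiB = 2^40 bytes = 1,099,511,627,776 bytes
4,000,000,000,000 / 1,099,511,627,776 = 3.64 TiB

3.64 TiB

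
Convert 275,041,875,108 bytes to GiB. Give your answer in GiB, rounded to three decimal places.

275,041,875,108 bytes given.
1 GiB = 2^30 bytes = 1,073,741,824 bytes
275,041,875,108 / 1,073,741,824 = 256.153 GiB

256.153 GiB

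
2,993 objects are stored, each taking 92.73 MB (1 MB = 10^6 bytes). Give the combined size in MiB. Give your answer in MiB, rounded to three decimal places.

Total = 2,993 × 92.73 MB = 277540.89 MB
= 277540.89 × 1,000,000 bytes = 277,540,890,000 bytes
1 MiB = 1,048,576 bytes
277,540,890,000 / 1,048,576 = 264,683.619 MiB

264,683.619 MiB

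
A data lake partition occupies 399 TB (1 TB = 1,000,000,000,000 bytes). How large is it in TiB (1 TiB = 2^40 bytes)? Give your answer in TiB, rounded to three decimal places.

399 TB = 399 × 10^12 bytes = 399,000,000,000,000 bytes
1 TiB = 1,099,511,627,776 bytes
399,000,000,000,000 / 1,099,511,627,776 = 362.888 TiB

362.888 TiB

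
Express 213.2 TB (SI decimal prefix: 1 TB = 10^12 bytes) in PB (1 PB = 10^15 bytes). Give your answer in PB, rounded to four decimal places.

213.2 TB × 1,000,000,000,000 bytes/TB = 213,200,000,000,000 bytes
1 PB = 10^15 bytes = 1,000,000,000,000,000 bytes
213,200,000,000,000 / 1,000,000,000,000,000 = 0.2132 PB

0.2132 PB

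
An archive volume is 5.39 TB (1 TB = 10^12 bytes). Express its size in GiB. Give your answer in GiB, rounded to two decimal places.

5.39 TB × 1,000,000,000,000 bytes/TB = 5,390,000,000,000 bytes
1 GiB = 1,073,741,824 bytes
5,390,000,000,000 / 1,073,741,824 = 5,019.83 GiB

5,019.83 GiB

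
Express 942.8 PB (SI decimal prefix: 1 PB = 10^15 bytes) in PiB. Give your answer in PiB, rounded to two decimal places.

942.8 PB = 942.8 × 10^15 bytes = 942,800,000,000,000,000 bytes
1 PiB = 2^50 bytes = 1,125,899,906,842,624 bytes
942,800,000,000,000,000 / 1,125,899,906,842,624 = 837.37 PiB

837.37 PiB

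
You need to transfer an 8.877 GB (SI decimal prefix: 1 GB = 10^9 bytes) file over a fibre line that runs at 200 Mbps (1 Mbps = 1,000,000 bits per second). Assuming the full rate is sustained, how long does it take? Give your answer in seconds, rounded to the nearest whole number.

8.877 GB = 8,877,000,000 bytes = 71,016,000,000 bits
200 Mbps = 200,000,000 bits/s
time = 71,016,000,000 / 200,000,000 = 355 s

355 seconds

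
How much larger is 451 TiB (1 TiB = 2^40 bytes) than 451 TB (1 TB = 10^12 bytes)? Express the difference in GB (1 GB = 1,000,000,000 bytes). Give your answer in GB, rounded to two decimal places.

44,879.74 GB

451 TiB = 451 × 1,099,511,627,776 = 495,879,744,126,976 bytes
451 TB = 451 × 1,000,000,000,000 = 451,000,000,000,000 bytes
difference = 44,879,744,126,976 bytes
44,879,744,126,976 / 1,000,000,000 = 44,879.74 GB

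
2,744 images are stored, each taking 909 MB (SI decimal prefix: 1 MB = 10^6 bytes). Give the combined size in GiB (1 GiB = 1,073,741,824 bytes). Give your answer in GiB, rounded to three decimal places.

2,322.994 GiB

Total = 2,744 × 909 MB = 2,494,296 MB
= 2,494,296 × 1,000,000 bytes = 2,494,296,000,000 bytes
1 GiB = 1,073,741,824 bytes
2,494,296,000,000 / 1,073,741,824 = 2,322.994 GiB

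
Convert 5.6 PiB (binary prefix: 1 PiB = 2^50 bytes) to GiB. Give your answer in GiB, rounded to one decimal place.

5,872,025.6 GiB

5.6 PiB = 5.6 × 2^50 bytes = 6,305,039,478,318,694.4 bytes
1 GiB = 1,073,741,824 bytes
6,305,039,478,318,694.4 / 1,073,741,824 = 5,872,025.6 GiB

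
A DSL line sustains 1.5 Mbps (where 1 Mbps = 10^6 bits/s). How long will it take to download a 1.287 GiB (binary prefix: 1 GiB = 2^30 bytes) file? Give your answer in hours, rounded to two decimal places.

2.05 hours

1.287 GiB = 1,381,905,727.488 bytes = 11,055,245,819.904 bits
1.5 Mbps = 1,500,000 bits/s
time = 11,055,245,819.904 / 1,500,000 = 7,370.1639 s
7,370.1639 s / 3600 = 2.05 hours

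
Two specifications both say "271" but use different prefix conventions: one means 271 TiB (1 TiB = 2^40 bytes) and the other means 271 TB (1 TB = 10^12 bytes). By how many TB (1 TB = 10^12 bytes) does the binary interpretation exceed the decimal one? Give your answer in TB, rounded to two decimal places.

271 TiB = 271 × 1,099,511,627,776 = 297,967,651,127,296 bytes
271 TB = 271 × 1,000,000,000,000 = 271,000,000,000,000 bytes
difference = 26,967,651,127,296 bytes
26,967,651,127,296 / 1,000,000,000,000 = 26.97 TB

26.97 TB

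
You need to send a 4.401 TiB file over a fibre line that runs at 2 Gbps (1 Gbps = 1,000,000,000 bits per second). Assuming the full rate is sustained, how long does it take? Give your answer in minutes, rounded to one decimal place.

322.6 minutes

4.401 TiB = 4,838,950,673,842.176 bytes = 38,711,605,390,737.408 bits
2 Gbps = 2,000,000,000 bits/s
time = 38,711,605,390,737.408 / 2,000,000,000 = 19,355.80 s
19,355.80 s / 60 = 322.6 minutes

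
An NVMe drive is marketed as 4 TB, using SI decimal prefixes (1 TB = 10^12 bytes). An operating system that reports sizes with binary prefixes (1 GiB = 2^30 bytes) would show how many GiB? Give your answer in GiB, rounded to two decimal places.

4 TB = 4 × 10^12 bytes = 4,000,000,000,000 bytes
1 GiB = 2^30 bytes = 1,073,741,824 bytes
4,000,000,000,000 / 1,073,741,824 = 3,725.29 GiB

3,725.29 GiB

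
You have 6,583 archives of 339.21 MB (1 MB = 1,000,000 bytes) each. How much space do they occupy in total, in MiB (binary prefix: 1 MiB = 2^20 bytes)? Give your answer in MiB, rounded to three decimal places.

Total = 6,583 × 339.21 MB = 2233019.43 MB
= 2233019.43 × 1,000,000 bytes = 2,233,019,430,000 bytes
1 MiB = 1,048,576 bytes
2,233,019,430,000 / 1,048,576 = 2,129,573.278 MiB

2,129,573.278 MiB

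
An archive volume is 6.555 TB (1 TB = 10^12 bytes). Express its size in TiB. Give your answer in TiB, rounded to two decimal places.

6.555 TB = 6.555 × 10^12 bytes = 6,555,000,000,000 bytes
1 TiB = 2^40 bytes = 1,099,511,627,776 bytes
6,555,000,000,000 / 1,099,511,627,776 = 5.96 TiB

5.96 TiB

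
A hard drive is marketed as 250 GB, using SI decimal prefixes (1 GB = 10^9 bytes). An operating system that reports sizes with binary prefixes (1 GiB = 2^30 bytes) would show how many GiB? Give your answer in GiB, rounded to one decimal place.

232.8 GiB

250 GB × 1,000,000,000 bytes/GB = 250,000,000,000 bytes
1 GiB = 1,073,741,824 bytes
250,000,000,000 / 1,073,741,824 = 232.8 GiB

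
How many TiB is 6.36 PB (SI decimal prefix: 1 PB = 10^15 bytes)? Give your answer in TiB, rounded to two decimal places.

6.36 PB = 6.36 × 10^15 bytes = 6,360,000,000,000,000 bytes
1 TiB = 2^40 bytes = 1,099,511,627,776 bytes
6,360,000,000,000,000 / 1,099,511,627,776 = 5,784.39 TiB

5,784.39 TiB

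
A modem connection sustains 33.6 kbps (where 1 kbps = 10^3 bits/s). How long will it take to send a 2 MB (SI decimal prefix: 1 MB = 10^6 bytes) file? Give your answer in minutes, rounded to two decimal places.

7.94 minutes

2 MB = 2,000,000 bytes = 16,000,000 bits
33.6 kbps = 33,600 bits/s
time = 16,000,000 / 33,600 = 476.190 s
476.190 s / 60 = 7.94 minutes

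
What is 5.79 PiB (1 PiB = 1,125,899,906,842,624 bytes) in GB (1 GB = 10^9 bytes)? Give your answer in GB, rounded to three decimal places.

6,518,960.461 GB

5.79 PiB = 5.79 × 2^50 bytes = 6,518,960,460,618,792.96 bytes
1 GB = 1,000,000,000 bytes
6,518,960,460,618,792.96 / 1,000,000,000 = 6,518,960.461 GB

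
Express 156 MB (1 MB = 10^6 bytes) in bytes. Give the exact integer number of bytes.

156,000,000 bytes

156 × 1,000,000 = 156,000,000 bytes  (1 MB = 10^6 bytes)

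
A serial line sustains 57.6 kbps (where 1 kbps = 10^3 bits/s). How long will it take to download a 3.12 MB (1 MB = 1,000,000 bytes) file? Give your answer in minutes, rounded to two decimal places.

3.12 MB = 3,120,000 bytes = 24,960,000 bits
57.6 kbps = 57,600 bits/s
time = 24,960,000 / 57,600 = 433.333 s
433.333 s / 60 = 7.22 minutes

7.22 minutes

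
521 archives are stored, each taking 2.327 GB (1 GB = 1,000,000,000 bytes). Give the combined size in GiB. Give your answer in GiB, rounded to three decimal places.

1,129.105 GiB

Total = 521 × 2.327 GB = 1212.367 GB
= 1212.367 × 1,000,000,000 bytes = 1,212,367,000,000 bytes
1 GiB = 1,073,741,824 bytes
1,212,367,000,000 / 1,073,741,824 = 1,129.105 GiB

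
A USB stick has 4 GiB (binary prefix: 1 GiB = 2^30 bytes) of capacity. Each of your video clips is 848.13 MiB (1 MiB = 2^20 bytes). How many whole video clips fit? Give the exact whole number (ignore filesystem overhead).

Capacity: 4 GiB = 4,294,967,296 bytes
Per item: 848.13 MiB = 889,328,762.88 bytes
⌊4,294,967,296 / 889,328,762.88⌋ = 4

4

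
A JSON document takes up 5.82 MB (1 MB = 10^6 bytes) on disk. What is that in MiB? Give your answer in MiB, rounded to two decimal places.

5.55 MiB

5.82 MB = 5.82 × 10^6 bytes = 5,820,000 bytes
1 MiB = 1,048,576 bytes
5,820,000 / 1,048,576 = 5.55 MiB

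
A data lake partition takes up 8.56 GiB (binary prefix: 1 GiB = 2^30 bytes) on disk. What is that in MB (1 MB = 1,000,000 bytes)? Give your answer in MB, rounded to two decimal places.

9,191.23 MB

8.56 GiB × 1,073,741,824 bytes/GiB = 9,191,230,013.44 bytes
1 MB = 10^6 bytes = 1,000,000 bytes
9,191,230,013.44 / 1,000,000 = 9,191.23 MB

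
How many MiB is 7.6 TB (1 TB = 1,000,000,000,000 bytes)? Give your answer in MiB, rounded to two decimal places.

7,247,924.80 MiB

7.6 TB × 1,000,000,000,000 bytes/TB = 7,600,000,000,000 bytes
1 MiB = 2^20 bytes = 1,048,576 bytes
7,600,000,000,000 / 1,048,576 = 7,247,924.80 MiB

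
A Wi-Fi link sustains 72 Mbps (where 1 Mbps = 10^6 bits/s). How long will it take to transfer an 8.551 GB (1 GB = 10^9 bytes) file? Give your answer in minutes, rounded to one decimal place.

15.8 minutes

8.551 GB = 8,551,000,000 bytes = 68,408,000,000 bits
72 Mbps = 72,000,000 bits/s
time = 68,408,000,000 / 72,000,000 = 950.11 s
950.11 s / 60 = 15.8 minutes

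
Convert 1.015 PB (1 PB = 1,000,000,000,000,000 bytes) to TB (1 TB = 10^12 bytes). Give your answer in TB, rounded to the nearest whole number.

1.015 PB × 1,000,000,000,000,000 bytes/PB = 1,015,000,000,000,000 bytes
1 TB = 10^12 bytes = 1,000,000,000,000 bytes
1,015,000,000,000,000 / 1,000,000,000,000 = 1,015 TB

1,015 TB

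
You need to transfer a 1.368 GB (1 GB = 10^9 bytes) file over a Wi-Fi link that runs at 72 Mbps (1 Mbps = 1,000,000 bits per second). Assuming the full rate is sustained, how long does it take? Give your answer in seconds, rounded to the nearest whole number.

152 seconds

1.368 GB = 1,368,000,000 bytes = 10,944,000,000 bits
72 Mbps = 72,000,000 bits/s
time = 10,944,000,000 / 72,000,000 = 152 s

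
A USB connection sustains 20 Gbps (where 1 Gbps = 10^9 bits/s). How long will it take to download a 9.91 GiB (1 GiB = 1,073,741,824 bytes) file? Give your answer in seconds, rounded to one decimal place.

4.3 seconds

9.91 GiB = 10,640,781,475.84 bytes = 85,126,251,806.72 bits
20 Gbps = 20,000,000,000 bits/s
time = 85,126,251,806.72 / 20,000,000,000 = 4.3 s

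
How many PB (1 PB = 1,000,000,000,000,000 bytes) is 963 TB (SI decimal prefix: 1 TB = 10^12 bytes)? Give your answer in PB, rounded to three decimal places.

0.963 PB

963 TB = 963 × 10^12 bytes = 963,000,000,000,000 bytes
1 PB = 10^15 bytes = 1,000,000,000,000,000 bytes
963,000,000,000,000 / 1,000,000,000,000,000 = 0.963 PB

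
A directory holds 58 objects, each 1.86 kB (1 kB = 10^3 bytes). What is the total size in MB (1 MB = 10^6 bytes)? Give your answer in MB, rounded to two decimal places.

Total = 58 × 1.86 kB = 107.88 kB
= 107.88 × 1,000 bytes = 107,880 bytes
1 MB = 1,000,000 bytes
107,880 / 1,000,000 = 0.11 MB

0.11 MB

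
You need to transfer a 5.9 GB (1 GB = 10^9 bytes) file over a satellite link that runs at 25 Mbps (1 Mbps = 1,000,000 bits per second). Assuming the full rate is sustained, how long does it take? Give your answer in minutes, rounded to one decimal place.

31.5 minutes

5.9 GB = 5,900,000,000 bytes = 47,200,000,000 bits
25 Mbps = 25,000,000 bits/s
time = 47,200,000,000 / 25,000,000 = 1,888.00 s
1,888.00 s / 60 = 31.5 minutes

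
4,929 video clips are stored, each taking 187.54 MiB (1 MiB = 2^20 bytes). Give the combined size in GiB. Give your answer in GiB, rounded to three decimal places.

902.719 GiB

Total = 4,929 × 187.54 MiB = 924384.66 MiB
= 924384.66 × 1,048,576 bytes = 969,287,569,244.16 bytes
1 GiB = 1,073,741,824 bytes
969,287,569,244.16 / 1,073,741,824 = 902.719 GiB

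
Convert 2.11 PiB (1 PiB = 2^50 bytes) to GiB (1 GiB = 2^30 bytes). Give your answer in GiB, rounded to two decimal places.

2.11 PiB × 1,125,899,906,842,624 bytes/PiB = 2,375,648,803,437,936.64 bytes
1 GiB = 2^30 bytes = 1,073,741,824 bytes
2,375,648,803,437,936.64 / 1,073,741,824 = 2,212,495.36 GiB

2,212,495.36 GiB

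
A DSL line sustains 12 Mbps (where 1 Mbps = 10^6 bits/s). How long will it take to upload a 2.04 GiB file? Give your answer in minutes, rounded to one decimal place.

24.3 minutes

2.04 GiB = 2,190,433,320.96 bytes = 17,523,466,567.68 bits
12 Mbps = 12,000,000 bits/s
time = 17,523,466,567.68 / 12,000,000 = 1,460.29 s
1,460.29 s / 60 = 24.3 minutes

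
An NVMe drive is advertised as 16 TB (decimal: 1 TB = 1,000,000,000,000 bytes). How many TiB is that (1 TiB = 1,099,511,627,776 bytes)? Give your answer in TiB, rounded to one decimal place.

16 TB = 16 × 10^12 bytes = 16,000,000,000,000 bytes
1 TiB = 2^40 bytes = 1,099,511,627,776 bytes
16,000,000,000,000 / 1,099,511,627,776 = 14.6 TiB

14.6 TiB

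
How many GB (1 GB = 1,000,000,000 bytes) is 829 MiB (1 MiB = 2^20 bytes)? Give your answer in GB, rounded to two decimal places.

829 MiB = 829 × 2^20 bytes = 869,269,504 bytes
1 GB = 10^9 bytes = 1,000,000,000 bytes
869,269,504 / 1,000,000,000 = 0.87 GB

0.87 GB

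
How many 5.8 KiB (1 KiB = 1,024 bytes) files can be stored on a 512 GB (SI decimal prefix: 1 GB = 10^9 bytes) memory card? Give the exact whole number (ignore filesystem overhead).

86,206,896

Capacity: 512 GB = 512,000,000,000 bytes
Per item: 5.8 KiB = 5,939.2 bytes
⌊512,000,000,000 / 5,939.2⌋ = 86,206,896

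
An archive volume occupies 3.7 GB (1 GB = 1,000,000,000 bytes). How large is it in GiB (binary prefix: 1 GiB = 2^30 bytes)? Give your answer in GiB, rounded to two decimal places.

3.7 GB = 3.7 × 10^9 bytes = 3,700,000,000 bytes
1 GiB = 2^30 bytes = 1,073,741,824 bytes
3,700,000,000 / 1,073,741,824 = 3.45 GiB

3.45 GiB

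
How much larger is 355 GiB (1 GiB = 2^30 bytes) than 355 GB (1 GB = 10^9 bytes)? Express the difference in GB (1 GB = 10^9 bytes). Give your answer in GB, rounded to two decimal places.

26.18 GB

355 GiB = 355 × 1,073,741,824 = 381,178,347,520 bytes
355 GB = 355 × 1,000,000,000 = 355,000,000,000 bytes
difference = 26,178,347,520 bytes
26,178,347,520 / 1,000,000,000 = 26.18 GB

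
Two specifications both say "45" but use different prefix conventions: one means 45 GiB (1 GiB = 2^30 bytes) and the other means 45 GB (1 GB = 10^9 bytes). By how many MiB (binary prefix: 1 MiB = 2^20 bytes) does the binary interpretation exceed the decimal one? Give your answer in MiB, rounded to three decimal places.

45 GiB = 45 × 1,073,741,824 = 48,318,382,080 bytes
45 GB = 45 × 1,000,000,000 = 45,000,000,000 bytes
difference = 3,318,382,080 bytes
3,318,382,080 / 1,048,576 = 3,164.656 MiB

3,164.656 MiB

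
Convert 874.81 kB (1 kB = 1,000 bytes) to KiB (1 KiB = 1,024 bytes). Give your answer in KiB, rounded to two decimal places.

854.31 KiB

874.81 kB = 874.81 × 10^3 bytes = 874,810 bytes
1 KiB = 2^10 bytes = 1,024 bytes
874,810 / 1,024 = 854.31 KiB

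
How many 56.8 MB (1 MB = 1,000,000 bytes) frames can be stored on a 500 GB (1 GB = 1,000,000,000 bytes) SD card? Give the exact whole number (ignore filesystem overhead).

8,802

Capacity: 500 GB = 500,000,000,000 bytes
Per item: 56.8 MB = 56,800,000 bytes
⌊500,000,000,000 / 56,800,000⌋ = 8,802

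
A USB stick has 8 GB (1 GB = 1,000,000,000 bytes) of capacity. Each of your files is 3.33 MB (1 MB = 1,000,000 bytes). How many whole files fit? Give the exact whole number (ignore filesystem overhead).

2,402

Capacity: 8 GB = 8,000,000,000 bytes
Per item: 3.33 MB = 3,330,000 bytes
⌊8,000,000,000 / 3,330,000⌋ = 2,402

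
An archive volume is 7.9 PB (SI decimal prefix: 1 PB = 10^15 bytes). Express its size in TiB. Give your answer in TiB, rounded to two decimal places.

7.9 PB = 7.9 × 10^15 bytes = 7,900,000,000,000,000 bytes
1 TiB = 2^40 bytes = 1,099,511,627,776 bytes
7,900,000,000,000,000 / 1,099,511,627,776 = 7,185.01 TiB

7,185.01 TiB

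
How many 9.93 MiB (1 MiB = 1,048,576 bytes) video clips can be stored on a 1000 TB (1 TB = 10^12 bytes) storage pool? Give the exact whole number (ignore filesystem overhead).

96,039,709

Capacity: 1000 TB = 1,000,000,000,000,000 bytes
Per item: 9.93 MiB = 10,412,359.68 bytes
⌊1,000,000,000,000,000 / 10,412,359.68⌋ = 96,039,709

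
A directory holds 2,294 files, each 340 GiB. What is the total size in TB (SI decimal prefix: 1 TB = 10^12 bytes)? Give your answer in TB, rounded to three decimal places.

Total = 2,294 × 340 GiB = 779,960 GiB
= 779,960 × 1,073,741,824 bytes = 837,475,673,047,040 bytes
1 TB = 1,000,000,000,000 bytes
837,475,673,047,040 / 1,000,000,000,000 = 837.476 TB

837.476 TB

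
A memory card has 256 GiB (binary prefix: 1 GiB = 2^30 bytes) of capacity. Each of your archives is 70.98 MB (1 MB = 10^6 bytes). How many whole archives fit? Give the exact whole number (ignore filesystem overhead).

Capacity: 256 GiB = 274,877,906,944 bytes
Per item: 70.98 MB = 70,980,000 bytes
⌊274,877,906,944 / 70,980,000⌋ = 3,872

3,872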